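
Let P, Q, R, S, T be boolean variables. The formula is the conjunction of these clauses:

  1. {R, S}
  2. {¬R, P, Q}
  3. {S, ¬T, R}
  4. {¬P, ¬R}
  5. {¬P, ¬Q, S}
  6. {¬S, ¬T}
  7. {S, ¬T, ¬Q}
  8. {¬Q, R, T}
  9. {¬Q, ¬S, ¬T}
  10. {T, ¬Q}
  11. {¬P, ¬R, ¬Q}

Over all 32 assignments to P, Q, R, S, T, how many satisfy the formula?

2

Satisfying assignments:
  P=F Q=F R=F S=T T=F
  P=T Q=F R=F S=T T=F
Count: 2.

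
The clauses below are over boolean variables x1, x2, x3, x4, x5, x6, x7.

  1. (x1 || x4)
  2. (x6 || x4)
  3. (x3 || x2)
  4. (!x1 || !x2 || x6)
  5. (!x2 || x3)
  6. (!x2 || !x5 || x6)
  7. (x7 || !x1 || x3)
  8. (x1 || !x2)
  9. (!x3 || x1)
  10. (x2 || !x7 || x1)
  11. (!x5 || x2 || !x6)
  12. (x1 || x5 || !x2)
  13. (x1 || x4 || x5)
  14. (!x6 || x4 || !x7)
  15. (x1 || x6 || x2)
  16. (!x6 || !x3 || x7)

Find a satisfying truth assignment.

x1=1  x2=0  x3=1  x4=1  x5=0  x6=0  x7=1

Check each clause:
  1. (x1 || x4) — x1 is true.
  2. (x6 || x4) — x4 is true.
  3. (x3 || x2) — x3 is true.
  4. (!x1 || x6 || !x2) — !x2 is true.
  5. (x3 || !x2) — x3 is true.
  6. (!x2 || x6 || !x5) — !x5 is true.
  7. (x3 || x7 || !x1) — x3 is true.
  8. (x1 || !x2) — x1 is true.
  9. (!x3 || x1) — x1 is true.
  10. (x1 || x2 || !x7) — x1 is true.
  11. (!x5 || !x6 || x2) — !x6 is true.
  12. (!x2 || x5 || x1) — x1 is true.
  13. (x4 || x1 || x5) — x1 is true.
  14. (x4 || !x7 || !x6) — !x6 is true.
  15. (x1 || x6 || x2) — x1 is true.
  16. (x7 || !x6 || !x3) — !x6 is true.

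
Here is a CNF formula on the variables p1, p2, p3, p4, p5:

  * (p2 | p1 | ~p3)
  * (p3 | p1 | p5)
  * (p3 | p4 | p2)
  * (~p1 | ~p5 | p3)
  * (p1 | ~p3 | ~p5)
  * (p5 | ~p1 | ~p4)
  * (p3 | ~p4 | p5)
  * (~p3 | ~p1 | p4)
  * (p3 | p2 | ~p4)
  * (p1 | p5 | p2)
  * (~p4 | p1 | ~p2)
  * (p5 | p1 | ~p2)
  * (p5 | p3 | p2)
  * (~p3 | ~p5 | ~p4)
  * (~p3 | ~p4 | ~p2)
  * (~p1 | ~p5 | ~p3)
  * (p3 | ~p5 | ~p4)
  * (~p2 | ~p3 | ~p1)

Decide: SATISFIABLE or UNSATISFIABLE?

SATISFIABLE

Branch on p1: take p1 = False.
The remaining clauses are satisfied by p2 = True, p3 = False, p4 = False, p5 = True.
So p1=False, p2=True, p3=False, p4=False, p5=True is a satisfying assignment.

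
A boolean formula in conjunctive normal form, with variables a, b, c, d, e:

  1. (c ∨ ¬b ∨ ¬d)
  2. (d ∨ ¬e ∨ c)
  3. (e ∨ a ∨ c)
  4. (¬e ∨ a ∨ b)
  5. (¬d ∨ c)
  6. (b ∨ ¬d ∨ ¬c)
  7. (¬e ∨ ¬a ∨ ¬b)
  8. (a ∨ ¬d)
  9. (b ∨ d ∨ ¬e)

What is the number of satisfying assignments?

8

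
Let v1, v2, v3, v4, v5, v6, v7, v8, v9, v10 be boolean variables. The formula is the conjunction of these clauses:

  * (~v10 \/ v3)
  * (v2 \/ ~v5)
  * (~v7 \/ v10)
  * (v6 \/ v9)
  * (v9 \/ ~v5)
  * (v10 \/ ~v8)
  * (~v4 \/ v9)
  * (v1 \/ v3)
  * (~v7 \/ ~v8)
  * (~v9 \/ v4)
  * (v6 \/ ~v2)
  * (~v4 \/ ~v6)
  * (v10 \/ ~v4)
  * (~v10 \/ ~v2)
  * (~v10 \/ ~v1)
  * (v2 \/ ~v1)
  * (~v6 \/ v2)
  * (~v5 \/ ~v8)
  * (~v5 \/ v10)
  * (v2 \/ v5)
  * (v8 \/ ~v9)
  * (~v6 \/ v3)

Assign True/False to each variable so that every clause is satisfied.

Pure literal: v3 appears only positively; assign v3 = True.
Pure literal: v7 appears only negated; assign v7 = False.
Branch on v1: take v1 = True.
  then v10 is forced to False.
  then v8 is forced to False.
  then v4 is forced to False.
  then v9 is forced to False.
  then v6 is forced to True.
  then v5 is forced to False.
  then v2 is forced to True.
Every clause has at least one true literal under this assignment.

v1=True, v2=True, v3=True, v4=False, v5=False, v6=True, v7=False, v8=False, v9=False, v10=False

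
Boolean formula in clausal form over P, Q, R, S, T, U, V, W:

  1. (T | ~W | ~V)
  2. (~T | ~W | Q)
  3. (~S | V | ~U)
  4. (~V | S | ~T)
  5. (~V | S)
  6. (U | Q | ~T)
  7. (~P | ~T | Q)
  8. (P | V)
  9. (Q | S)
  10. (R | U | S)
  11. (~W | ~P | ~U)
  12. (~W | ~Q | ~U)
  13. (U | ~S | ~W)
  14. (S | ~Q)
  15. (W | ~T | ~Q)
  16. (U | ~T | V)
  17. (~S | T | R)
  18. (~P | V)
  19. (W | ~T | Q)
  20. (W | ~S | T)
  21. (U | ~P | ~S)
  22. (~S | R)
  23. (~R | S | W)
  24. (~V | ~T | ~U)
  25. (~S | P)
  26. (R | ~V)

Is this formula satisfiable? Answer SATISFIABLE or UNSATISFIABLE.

UNSATISFIABLE

S = True:
  propagation gives R=True, P=True, V=True, U=True; an empty clause results — contradiction.
S = False:
  propagation gives V=False, P=True; an empty clause results — contradiction.
Every branch closes, so no satisfying assignment exists.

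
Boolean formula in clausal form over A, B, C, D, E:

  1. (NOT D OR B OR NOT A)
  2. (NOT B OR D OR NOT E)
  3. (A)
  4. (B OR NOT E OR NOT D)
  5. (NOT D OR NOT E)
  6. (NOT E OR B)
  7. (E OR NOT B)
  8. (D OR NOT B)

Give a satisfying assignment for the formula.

A = True, B = False, C = False, D = False, E = False

Unit propagation: (A) forces A = True.
Branch on B: take B = False.
  then D is forced to False.
  then E is forced to False.
C is now unconstrained; take C = False.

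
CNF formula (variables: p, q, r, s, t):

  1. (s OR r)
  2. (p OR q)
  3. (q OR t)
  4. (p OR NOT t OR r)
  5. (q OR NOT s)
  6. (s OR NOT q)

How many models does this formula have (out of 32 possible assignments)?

8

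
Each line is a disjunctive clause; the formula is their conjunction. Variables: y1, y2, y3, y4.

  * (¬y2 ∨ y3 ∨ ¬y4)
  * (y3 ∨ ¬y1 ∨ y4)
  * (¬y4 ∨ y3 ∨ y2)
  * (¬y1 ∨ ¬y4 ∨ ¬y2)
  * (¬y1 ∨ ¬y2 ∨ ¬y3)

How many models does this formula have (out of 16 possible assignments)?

8

Case analysis on y2 and y3:
  y2=1, y3=1: remaining (y1,y4) ∈ {(0,0); (0,1)} — 2.
  y2=1, y3=0: remaining (y1,y4) ∈ {(0,0)} — 1.
  y2=0, y3=1: remaining (y1,y4) ∈ {(0,0); (0,1); (1,0); (1,1)} — 4.
  y2=0, y3=0: remaining (y1,y4) ∈ {(0,0)} — 1.
Total: 2 + 1 + 4 + 1 = 8.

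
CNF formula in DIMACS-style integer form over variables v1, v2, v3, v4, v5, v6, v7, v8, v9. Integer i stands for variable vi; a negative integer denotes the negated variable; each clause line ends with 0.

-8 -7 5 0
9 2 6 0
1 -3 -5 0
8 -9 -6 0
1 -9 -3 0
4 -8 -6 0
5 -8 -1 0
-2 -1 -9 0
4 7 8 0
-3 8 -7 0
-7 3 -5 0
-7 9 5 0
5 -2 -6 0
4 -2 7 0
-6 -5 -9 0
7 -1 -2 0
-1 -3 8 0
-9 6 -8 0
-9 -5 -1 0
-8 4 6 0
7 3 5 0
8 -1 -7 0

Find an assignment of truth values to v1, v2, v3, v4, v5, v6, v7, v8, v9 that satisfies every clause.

v1=False, v2=True, v3=False, v4=True, v5=True, v6=False, v7=False, v8=False, v9=True

Pure literal: v4 appears only positively; assign v4 = True.
Try v1 = False.
Branch on v2: take v2 = True.
Try v3 = False.
For the remaining variables, v5 = True, v6 = False, v7 = False, v8 = False, v9 = True works.
Check each clause:
  1. (NOT v7 OR v5 OR NOT v8) — NOT v8 is true.
  2. (v6 OR v2 OR v9) — v9 is true.
  3. (NOT v3 OR v1 OR NOT v5) — NOT v3 is true.
  4. (NOT v6 OR v8 OR NOT v9) — NOT v6 is true.
  5. (NOT v9 OR NOT v3 OR v1) — NOT v3 is true.
  6. (NOT v6 OR NOT v8 OR v4) — NOT v8 is true.
  7. (NOT v8 OR NOT v1 OR v5) — NOT v8 is true.
  8. (NOT v1 OR NOT v2 OR NOT v9) — NOT v1 is true.
  9. (v4 OR v8 OR v7) — v4 is true.
  10. (NOT v3 OR v8 OR NOT v7) — NOT v7 is true.
  11. (NOT v7 OR v3 OR NOT v5) — NOT v7 is true.
  12. (v9 OR NOT v7 OR v5) — NOT v7 is true.
  13. (v5 OR NOT v6 OR NOT v2) — NOT v6 is true.
  14. (v4 OR NOT v2 OR v7) — v4 is true.
  15. (NOT v6 OR NOT v9 OR NOT v5) — NOT v6 is true.
  16. (v7 OR NOT v1 OR NOT v2) — NOT v1 is true.
  17. (v8 OR NOT v1 OR NOT v3) — NOT v3 is true.
  18. (NOT v9 OR NOT v8 OR v6) — NOT v8 is true.
  19. (NOT v9 OR NOT v5 OR NOT v1) — NOT v1 is true.
  20. (v6 OR NOT v8 OR v4) — NOT v8 is true.
  21. (v5 OR v3 OR v7) — v5 is true.
  22. (v8 OR NOT v1 OR NOT v7) — NOT v7 is true.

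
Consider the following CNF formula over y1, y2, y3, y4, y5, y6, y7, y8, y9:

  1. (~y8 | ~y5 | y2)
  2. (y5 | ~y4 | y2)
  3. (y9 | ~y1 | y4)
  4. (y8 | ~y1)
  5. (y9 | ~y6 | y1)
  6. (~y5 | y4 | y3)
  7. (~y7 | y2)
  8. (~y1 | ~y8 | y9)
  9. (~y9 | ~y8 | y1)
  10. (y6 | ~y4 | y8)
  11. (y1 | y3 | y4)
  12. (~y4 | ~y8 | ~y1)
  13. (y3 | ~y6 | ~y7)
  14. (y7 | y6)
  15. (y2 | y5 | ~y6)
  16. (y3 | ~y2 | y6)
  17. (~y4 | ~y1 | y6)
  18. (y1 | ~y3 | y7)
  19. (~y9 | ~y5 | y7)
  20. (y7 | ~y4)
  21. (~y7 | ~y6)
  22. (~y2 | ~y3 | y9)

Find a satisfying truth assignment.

y1=1, y2=1, y3=1, y4=0, y5=1, y6=0, y7=1, y8=1, y9=1

Check each clause:
  1. (~y5 | ~y8 | y2) — y2 is true.
  2. (~y4 | y5 | y2) — y2 is true.
  3. (y9 | ~y1 | y4) — y9 is true.
  4. (~y1 | y8) — y8 is true.
  5. (y1 | ~y6 | y9) — y1 is true.
  6. (~y5 | y4 | y3) — y3 is true.
  7. (~y7 | y2) — y2 is true.
  8. (y9 | ~y1 | ~y8) — y9 is true.
  9. (y1 | ~y8 | ~y9) — y1 is true.
  10. (y8 | ~y4 | y6) — y8 is true.
  11. (y4 | y1 | y3) — y1 is true.
  12. (~y1 | ~y8 | ~y4) — ~y4 is true.
  13. (~y6 | ~y7 | y3) — ~y6 is true.
  14. (y7 | y6) — y7 is true.
  15. (y2 | y5 | ~y6) — y2 is true.
  16. (y3 | ~y2 | y6) — y3 is true.
  17. (~y4 | ~y1 | y6) — ~y4 is true.
  18. (~y3 | y1 | y7) — y1 is true.
  19. (y7 | ~y9 | ~y5) — y7 is true.
  20. (y7 | ~y4) — ~y4 is true.
  21. (~y7 | ~y6) — ~y6 is true.
  22. (y9 | ~y2 | ~y3) — y9 is true.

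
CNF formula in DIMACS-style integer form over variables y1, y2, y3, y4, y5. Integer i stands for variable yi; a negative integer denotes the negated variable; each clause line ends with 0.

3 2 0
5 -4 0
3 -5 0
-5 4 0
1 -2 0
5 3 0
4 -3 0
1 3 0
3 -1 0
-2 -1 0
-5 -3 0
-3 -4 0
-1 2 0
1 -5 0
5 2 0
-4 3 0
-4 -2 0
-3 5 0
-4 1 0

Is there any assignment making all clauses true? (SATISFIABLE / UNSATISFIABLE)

UNSATISFIABLE

y3 = True:
  propagation gives y4=True; an empty clause results — contradiction.
y3 = False:
  propagation gives y2=True, y5=False; an empty clause results — contradiction.
Every branch closes, so no satisfying assignment exists.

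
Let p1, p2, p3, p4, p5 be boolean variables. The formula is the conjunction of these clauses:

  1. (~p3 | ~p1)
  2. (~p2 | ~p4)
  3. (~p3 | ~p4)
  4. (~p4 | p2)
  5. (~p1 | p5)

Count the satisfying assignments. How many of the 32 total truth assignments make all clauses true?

10

Split on p4, then p1.
  p4=T, p1=T: a clause becomes empty — 0.
  p4=T, p1=F: a clause becomes empty — 0.
  p4=F, p1=T: remaining (p2,p3,p5) ∈ {(F,F,T); (T,F,T)} — 2.
  p4=F, p1=F: p2, p3, p5 free → 2^3 = 8.
Total: 0 + 0 + 2 + 8 = 10.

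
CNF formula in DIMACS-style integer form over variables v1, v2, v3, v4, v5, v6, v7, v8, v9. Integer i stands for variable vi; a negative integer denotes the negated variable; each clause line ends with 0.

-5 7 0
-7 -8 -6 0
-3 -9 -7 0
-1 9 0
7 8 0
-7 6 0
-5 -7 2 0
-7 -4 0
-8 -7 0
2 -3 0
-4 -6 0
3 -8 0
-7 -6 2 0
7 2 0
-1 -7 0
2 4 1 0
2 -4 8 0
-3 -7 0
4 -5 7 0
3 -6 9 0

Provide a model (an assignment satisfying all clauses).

v1=F  v2=T  v3=T  v4=T  v5=F  v6=F  v7=F  v8=T  v9=T

Check each clause:
  1. {v7, ¬v5} — ¬v5 is true.
  2. {¬v6, ¬v8, ¬v7} — ¬v7 is true.
  3. {¬v7, ¬v9, ¬v3} — ¬v7 is true.
  4. {¬v1, v9} — v9 is true.
  5. {v7, v8} — v8 is true.
  6. {v6, ¬v7} — ¬v7 is true.
  7. {¬v5, ¬v7, v2} — ¬v7 is true.
  8. {¬v4, ¬v7} — ¬v7 is true.
  9. {¬v8, ¬v7} — ¬v7 is true.
  10. {v2, ¬v3} — v2 is true.
  11. {¬v6, ¬v4} — ¬v6 is true.
  12. {¬v8, v3} — v3 is true.
  13. {¬v7, ¬v6, v2} — ¬v7 is true.
  14. {v2, v7} — v2 is true.
  15. {¬v7, ¬v1} — ¬v7 is true.
  16. {v1, v2, v4} — v2 is true.
  17. {v2, ¬v4, v8} — v8 is true.
  18. {¬v3, ¬v7} — ¬v7 is true.
  19. {v7, ¬v5, v4} — ¬v5 is true.
  20. {¬v6, v3, v9} — v9 is true.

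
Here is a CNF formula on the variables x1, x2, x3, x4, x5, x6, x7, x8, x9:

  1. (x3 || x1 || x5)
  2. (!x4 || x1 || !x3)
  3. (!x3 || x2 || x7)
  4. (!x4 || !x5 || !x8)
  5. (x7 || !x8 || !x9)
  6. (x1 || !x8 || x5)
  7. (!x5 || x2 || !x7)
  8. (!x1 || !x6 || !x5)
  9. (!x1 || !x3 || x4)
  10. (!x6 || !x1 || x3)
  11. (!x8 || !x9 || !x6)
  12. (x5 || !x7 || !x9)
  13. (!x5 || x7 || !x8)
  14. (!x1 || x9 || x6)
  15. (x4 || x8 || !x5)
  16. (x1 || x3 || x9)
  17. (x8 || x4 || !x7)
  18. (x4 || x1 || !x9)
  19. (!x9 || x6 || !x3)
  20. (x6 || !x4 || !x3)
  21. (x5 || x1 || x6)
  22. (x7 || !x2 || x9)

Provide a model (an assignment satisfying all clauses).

x1 = 1  x2 = 0  x3 = 0  x4 = 0  x5 = 0  x6 = 0  x7 = 0  x8 = 0  x9 = 1

Branch on x1: take x1 = True.
Try x2 = False.
Set x3 = False and propagate.
  then x6 is forced to False.
  then x9 is forced to True.
For the remaining variables, x4 = False, x5 = False, x7 = False, x8 = False works.
Every clause has at least one true literal under this assignment.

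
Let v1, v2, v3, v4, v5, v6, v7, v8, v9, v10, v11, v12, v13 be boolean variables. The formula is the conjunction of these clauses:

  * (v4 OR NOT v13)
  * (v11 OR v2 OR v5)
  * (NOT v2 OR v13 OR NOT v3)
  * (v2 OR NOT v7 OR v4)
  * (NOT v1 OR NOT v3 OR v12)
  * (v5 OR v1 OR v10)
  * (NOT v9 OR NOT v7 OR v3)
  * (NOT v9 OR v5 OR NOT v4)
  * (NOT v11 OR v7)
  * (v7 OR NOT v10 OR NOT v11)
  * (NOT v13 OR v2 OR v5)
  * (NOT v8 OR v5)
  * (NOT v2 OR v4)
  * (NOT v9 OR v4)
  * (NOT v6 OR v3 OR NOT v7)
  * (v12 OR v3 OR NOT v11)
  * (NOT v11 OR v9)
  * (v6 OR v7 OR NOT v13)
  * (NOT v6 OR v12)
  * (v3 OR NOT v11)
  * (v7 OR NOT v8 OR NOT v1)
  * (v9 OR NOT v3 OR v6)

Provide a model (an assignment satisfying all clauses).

v1=False  v2=True  v3=False  v4=True  v5=True  v6=False  v7=True  v8=True  v9=False  v10=False  v11=False  v12=False  v13=False

Pure literal: v5 appears only positively; assign v5 = True.
Branch on v1: take v1 = False.
Set v2 = True and propagate.
  then v4 is forced to True.
Try v3 = False.
  then v11 is forced to False.
The remaining clauses are satisfied by v6 = False, v7 = True, v8 = True, v9 = False, v10 = False, v12 = False, v13 = False.
Every clause has at least one true literal under this assignment.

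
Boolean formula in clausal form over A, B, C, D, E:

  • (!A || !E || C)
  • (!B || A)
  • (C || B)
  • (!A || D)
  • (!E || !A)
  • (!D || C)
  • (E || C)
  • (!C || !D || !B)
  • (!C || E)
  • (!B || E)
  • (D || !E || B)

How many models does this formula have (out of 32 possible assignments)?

The models are:
  A=0 B=0 C=1 D=1 E=1
Count: 1.

1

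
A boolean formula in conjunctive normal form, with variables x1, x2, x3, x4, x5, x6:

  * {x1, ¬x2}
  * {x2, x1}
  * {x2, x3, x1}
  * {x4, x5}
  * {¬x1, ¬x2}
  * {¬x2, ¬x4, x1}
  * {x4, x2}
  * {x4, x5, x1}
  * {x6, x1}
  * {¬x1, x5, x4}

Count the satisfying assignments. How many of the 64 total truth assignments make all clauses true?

The models are:
  x1=1 x2=0 x3=0 x4=1 x5=0 x6=0
  x1=1 x2=0 x3=0 x4=1 x5=0 x6=1
  x1=1 x2=0 x3=0 x4=1 x5=1 x6=0
  x1=1 x2=0 x3=0 x4=1 x5=1 x6=1
  x1=1 x2=0 x3=1 x4=1 x5=0 x6=0
  x1=1 x2=0 x3=1 x4=1 x5=0 x6=1
  x1=1 x2=0 x3=1 x4=1 x5=1 x6=0
  x1=1 x2=0 x3=1 x4=1 x5=1 x6=1
That's 8 in total.

8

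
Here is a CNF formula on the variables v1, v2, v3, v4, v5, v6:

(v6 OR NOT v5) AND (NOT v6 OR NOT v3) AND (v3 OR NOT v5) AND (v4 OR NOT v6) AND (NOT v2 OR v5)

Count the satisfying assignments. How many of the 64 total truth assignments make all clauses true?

Split on v5, then v6.
  v5=1, v6=1: a clause becomes empty — 0.
  v5=1, v6=0: a clause becomes empty — 0.
  v5=0, v6=1: remaining (v1,v2,v3,v4) ∈ {(0,0,0,1); (1,0,0,1)} — 2.
  v5=0, v6=0: forces v2=0; v1, v3, v4 free → 2^3 = 8.
Total: 0 + 0 + 2 + 8 = 10.

10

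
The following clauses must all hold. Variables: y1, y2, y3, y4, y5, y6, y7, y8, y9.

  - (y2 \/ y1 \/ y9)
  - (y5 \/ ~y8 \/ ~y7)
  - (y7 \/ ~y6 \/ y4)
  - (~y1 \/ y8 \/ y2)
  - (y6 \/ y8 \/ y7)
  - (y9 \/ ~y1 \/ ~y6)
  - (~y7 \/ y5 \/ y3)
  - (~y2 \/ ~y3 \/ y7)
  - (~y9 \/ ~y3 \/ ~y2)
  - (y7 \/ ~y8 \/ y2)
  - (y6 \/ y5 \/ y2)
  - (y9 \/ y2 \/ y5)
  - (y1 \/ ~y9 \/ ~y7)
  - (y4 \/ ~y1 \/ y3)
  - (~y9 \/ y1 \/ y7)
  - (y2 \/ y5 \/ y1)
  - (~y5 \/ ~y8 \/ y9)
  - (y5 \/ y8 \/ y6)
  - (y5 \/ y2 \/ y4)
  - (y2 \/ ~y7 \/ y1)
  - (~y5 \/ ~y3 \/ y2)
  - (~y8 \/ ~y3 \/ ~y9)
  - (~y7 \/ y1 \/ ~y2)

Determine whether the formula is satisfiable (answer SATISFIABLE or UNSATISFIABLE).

Try y1 = True.
For the remaining variables, y2 = True, y3 = True, y4 = False, y5 = True, y6 = False, y7 = True, y8 = False, y9 = False works.
So y1 = True, y2 = True, y3 = True, y4 = False, y5 = True, y6 = False, y7 = True, y8 = False, y9 = False is a satisfying assignment.

SATISFIABLE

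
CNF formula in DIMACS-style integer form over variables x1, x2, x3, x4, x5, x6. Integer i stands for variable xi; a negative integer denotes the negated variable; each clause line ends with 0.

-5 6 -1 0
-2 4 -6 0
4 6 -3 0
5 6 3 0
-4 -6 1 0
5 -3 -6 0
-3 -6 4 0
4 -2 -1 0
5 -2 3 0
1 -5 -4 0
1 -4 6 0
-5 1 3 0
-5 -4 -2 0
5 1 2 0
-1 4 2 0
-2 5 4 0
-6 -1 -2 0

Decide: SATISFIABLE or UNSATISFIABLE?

SATISFIABLE

Branch on x1: take x1 = True.
Set x2 = False and propagate.
  then x4 is forced to True.
The remaining clauses are satisfied by x3 = False, x5 = True, x6 = True.
Every clause has at least one true literal under this assignment.
So x1=True, x2=False, x3=False, x4=True, x5=True, x6=True is a satisfying assignment.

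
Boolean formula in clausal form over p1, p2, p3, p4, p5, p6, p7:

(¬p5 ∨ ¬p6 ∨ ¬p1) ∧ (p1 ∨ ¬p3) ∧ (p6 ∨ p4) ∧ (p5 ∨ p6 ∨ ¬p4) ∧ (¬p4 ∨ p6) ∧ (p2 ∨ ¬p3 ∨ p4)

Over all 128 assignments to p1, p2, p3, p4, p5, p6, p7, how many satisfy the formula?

Split on p4, then p6.
  p4=T, p6=T: p2, p7 free; 4 ways for (p1,p3,p5) × 2^2 = 16.
  p4=T, p6=F: a clause becomes empty — 0.
  p4=F, p6=T: p7 free; 7 ways for (p1,p2,p3,p5) × 2^1 = 14.
  p4=F, p6=F: a clause becomes empty — 0.
Total: 16 + 0 + 14 + 0 = 30.

30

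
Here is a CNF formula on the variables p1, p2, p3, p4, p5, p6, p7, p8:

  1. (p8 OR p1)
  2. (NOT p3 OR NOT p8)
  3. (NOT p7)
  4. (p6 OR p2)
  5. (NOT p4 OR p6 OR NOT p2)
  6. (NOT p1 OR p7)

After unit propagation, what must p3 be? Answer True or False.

(NOT p7) stands alone — p7 = False.
From (NOT p1 OR p7) and p7 = False: p1 = False.
In (p1 OR p8), p1 is now false; p8 must hold, so p8 = True.
(NOT p8 OR NOT p3): since p8 = True, the clause reduces to (NOT p3). p3 = False.

False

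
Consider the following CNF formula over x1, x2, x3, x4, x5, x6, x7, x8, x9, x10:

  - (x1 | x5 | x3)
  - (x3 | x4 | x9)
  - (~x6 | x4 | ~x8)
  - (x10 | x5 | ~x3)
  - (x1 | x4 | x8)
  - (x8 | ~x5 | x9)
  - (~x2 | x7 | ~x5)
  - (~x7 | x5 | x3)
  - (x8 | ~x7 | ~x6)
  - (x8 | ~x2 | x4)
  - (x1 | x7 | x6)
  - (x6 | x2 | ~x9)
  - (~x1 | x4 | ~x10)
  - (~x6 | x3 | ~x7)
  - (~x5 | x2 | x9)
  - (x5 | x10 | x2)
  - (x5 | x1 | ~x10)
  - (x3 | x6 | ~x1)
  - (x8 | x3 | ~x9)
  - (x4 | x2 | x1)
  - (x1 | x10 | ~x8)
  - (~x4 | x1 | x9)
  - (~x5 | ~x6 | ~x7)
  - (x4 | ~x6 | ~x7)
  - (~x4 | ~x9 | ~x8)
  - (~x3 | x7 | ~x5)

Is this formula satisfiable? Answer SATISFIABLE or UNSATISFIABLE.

Try x1 = False.
Set x2 = True and propagate.
Try x3 = True.
The remaining clauses are satisfied by x4 = True, x5 = True, x6 = False, x7 = True, x8 = False, x9 = True, x10 = True.
So x1=False  x2=True  x3=True  x4=True  x5=True  x6=False  x7=True  x8=False  x9=True  x10=True is a satisfying assignment.

SATISFIABLE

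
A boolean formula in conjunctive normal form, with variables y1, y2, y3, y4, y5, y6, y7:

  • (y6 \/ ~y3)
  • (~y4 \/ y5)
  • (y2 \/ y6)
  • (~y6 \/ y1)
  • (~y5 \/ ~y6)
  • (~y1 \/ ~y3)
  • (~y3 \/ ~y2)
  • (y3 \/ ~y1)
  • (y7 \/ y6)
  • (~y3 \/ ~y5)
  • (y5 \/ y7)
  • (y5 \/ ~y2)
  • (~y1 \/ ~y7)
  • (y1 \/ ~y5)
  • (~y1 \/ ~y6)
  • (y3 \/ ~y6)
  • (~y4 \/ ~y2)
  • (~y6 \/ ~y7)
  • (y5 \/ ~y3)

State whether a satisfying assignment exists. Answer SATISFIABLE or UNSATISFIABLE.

UNSATISFIABLE

y6 = True:
  propagation gives y1=True; an empty clause results — contradiction.
y6 = False:
  propagation gives y3=False, y2=True, y1=False, y7=True; an empty clause results — contradiction.
Every branch closes, so no satisfying assignment exists.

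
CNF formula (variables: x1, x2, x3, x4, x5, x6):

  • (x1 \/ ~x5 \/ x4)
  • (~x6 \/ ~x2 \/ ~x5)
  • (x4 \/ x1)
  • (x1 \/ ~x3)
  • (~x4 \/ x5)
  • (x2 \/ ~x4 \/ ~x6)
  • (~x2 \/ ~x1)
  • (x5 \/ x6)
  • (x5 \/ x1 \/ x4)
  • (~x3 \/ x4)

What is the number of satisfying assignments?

Split on x4, then x1.
  x4=T, x1=T: remaining (x2,x3,x5,x6) ∈ {(F,F,T,F); (F,T,T,F)} — 2.
  x4=T, x1=F: remaining (x2,x3,x5,x6) ∈ {(F,F,T,F); (T,F,T,F)} — 2.
  x4=F, x1=T: remaining (x2,x3,x5,x6) ∈ {(F,F,F,T); (F,F,T,F); (F,F,T,T)} — 3.
  x4=F, x1=F: a clause becomes empty — 0.
Total: 2 + 2 + 3 + 0 = 7.

7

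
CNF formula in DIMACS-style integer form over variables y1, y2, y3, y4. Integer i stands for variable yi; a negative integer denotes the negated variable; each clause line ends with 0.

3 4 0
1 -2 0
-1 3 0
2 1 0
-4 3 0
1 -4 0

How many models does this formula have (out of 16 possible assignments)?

4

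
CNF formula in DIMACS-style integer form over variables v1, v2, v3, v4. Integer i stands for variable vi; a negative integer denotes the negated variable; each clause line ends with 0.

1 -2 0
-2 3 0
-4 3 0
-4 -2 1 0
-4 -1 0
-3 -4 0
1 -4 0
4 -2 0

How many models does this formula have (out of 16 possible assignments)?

4

The models are:
  v1=0 v2=0 v3=0 v4=0
  v1=0 v2=0 v3=1 v4=0
  v1=1 v2=0 v3=0 v4=0
  v1=1 v2=0 v3=1 v4=0
Count: 4.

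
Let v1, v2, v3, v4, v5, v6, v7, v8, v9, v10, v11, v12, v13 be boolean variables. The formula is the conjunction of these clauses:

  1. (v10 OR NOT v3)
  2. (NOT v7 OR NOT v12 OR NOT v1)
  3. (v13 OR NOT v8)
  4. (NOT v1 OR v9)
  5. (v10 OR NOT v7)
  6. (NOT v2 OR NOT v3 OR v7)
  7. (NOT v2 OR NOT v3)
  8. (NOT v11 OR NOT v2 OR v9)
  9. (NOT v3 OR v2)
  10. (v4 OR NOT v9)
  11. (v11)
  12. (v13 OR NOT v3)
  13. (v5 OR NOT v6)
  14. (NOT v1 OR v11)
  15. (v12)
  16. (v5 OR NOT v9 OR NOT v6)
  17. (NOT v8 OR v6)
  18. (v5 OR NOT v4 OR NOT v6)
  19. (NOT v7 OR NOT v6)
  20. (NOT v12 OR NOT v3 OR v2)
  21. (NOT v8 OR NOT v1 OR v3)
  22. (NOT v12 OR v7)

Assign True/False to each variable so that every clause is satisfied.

v1 = False  v2 = False  v3 = False  v4 = True  v5 = False  v6 = False  v7 = True  v8 = False  v9 = True  v10 = True  v11 = True  v12 = True  v13 = True

Check each clause:
  1. (v10 OR NOT v3) — v10 is true.
  2. (NOT v1 OR NOT v12 OR NOT v7) — NOT v1 is true.
  3. (NOT v8 OR v13) — NOT v8 is true.
  4. (v9 OR NOT v1) — v9 is true.
  5. (v10 OR NOT v7) — v10 is true.
  6. (NOT v3 OR v7 OR NOT v2) — NOT v3 is true.
  7. (NOT v2 OR NOT v3) — NOT v3 is true.
  8. (NOT v2 OR NOT v11 OR v9) — v9 is true.
  9. (v2 OR NOT v3) — NOT v3 is true.
  10. (NOT v9 OR v4) — v4 is true.
  11. (v11) — v11 is true.
  12. (v13 OR NOT v3) — NOT v3 is true.
  13. (v5 OR NOT v6) — NOT v6 is true.
  14. (NOT v1 OR v11) — v11 is true.
  15. (v12) — v12 is true.
  16. (v5 OR NOT v6 OR NOT v9) — NOT v6 is true.
  17. (v6 OR NOT v8) — NOT v8 is true.
  18. (NOT v4 OR v5 OR NOT v6) — NOT v6 is true.
  19. (NOT v6 OR NOT v7) — NOT v6 is true.
  20. (NOT v12 OR NOT v3 OR v2) — NOT v3 is true.
  21. (NOT v1 OR NOT v8 OR v3) — NOT v8 is true.
  22. (v7 OR NOT v12) — v7 is true.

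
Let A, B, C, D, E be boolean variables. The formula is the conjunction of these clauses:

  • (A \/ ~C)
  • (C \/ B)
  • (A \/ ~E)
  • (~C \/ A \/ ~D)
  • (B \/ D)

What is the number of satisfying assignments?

Case analysis on A and C:
  A=T, C=T: E free; 3 ways for (B,D) × 2^1 = 6.
  A=T, C=F: remaining (B,D,E) ∈ {(T,F,F); (T,F,T); (T,T,F); (T,T,T)} — 4.
  A=F, C=T: a clause becomes empty — 0.
  A=F, C=F: remaining (B,D,E) ∈ {(T,F,F); (T,T,F)} — 2.
Total: 6 + 4 + 0 + 2 = 12.

12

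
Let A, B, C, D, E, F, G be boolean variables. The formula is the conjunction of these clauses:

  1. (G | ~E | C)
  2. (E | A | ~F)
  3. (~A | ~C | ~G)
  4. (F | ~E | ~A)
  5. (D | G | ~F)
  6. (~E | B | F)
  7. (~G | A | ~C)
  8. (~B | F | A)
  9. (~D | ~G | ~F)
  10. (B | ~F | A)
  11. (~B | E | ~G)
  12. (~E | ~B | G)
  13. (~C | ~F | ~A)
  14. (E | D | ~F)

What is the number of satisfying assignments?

Split on F, then A.
  F=1, A=1: remaining (B,C,D,E,G) ∈ {(0,0,0,1,1); (0,0,1,0,0); (1,0,0,1,1); (1,0,1,0,0)} — 4.
  F=1, A=0: remaining (B,C,D,E,G) ∈ {(1,0,0,1,1)} — 1.
  F=0, A=1: D free; 5 ways for (B,C,E,G) × 2^1 = 10.
  F=0, A=0: D free; 3 ways for (B,C,E,G) × 2^1 = 6.
Total: 4 + 1 + 10 + 6 = 21.

21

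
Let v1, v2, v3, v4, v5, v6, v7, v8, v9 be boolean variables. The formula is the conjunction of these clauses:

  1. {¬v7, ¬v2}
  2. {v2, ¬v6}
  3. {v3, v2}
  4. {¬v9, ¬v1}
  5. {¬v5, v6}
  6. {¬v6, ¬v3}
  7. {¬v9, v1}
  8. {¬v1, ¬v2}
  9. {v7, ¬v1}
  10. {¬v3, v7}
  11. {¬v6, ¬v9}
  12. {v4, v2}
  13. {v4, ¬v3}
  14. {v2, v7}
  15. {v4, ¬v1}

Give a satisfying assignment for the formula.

v1=True, v2=False, v3=True, v4=True, v5=False, v6=False, v7=True, v8=False, v9=False

v4 occurs only positively in the remaining clauses — set v4 = True.
v5 occurs only negated in the remaining clauses — set v5 = False.
Branch on v1: take v1 = True.
  then v9 is forced to False.
  then v2 is forced to False.
  then v6 is forced to False.
  then v3 is forced to True.
  then v7 is forced to True.
v8 is now unconstrained; take v8 = False.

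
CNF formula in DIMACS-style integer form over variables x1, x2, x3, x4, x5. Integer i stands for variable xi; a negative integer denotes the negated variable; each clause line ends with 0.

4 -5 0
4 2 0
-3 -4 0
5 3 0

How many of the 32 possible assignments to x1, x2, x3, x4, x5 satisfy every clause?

6

The models are:
  x1=0 x2=0 x3=0 x4=1 x5=1
  x1=0 x2=1 x3=0 x4=1 x5=1
  x1=0 x2=1 x3=1 x4=0 x5=0
  x1=1 x2=0 x3=0 x4=1 x5=1
  x1=1 x2=1 x3=0 x4=1 x5=1
  x1=1 x2=1 x3=1 x4=0 x5=0
That's 6 in total.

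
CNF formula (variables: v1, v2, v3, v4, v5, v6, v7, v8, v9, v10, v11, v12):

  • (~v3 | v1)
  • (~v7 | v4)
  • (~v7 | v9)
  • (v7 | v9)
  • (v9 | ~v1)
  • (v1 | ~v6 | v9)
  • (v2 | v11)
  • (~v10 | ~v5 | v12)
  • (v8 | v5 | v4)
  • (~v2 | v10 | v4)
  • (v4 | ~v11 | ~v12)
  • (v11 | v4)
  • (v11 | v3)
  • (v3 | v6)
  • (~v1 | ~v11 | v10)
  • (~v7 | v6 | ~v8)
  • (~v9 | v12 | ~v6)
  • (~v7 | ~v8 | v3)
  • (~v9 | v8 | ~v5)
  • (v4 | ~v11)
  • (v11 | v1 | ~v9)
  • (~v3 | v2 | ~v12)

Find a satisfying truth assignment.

Pure literal: v4 appears only positively; assign v4 = True.
Set v1 = True and propagate.
  then v9 is forced to True.
Branch on v2: take v2 = True.
The remaining clauses are satisfied by v3 = True, v5 = False, v6 = True, v7 = True, v8 = True, v10 = True, v11 = False, v12 = True.
Every clause has at least one true literal under this assignment.

v1=T  v2=T  v3=T  v4=T  v5=F  v6=T  v7=T  v8=T  v9=T  v10=T  v11=F  v12=T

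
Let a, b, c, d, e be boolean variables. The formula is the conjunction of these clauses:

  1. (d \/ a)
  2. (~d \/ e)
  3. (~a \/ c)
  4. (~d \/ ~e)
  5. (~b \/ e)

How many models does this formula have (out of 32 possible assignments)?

3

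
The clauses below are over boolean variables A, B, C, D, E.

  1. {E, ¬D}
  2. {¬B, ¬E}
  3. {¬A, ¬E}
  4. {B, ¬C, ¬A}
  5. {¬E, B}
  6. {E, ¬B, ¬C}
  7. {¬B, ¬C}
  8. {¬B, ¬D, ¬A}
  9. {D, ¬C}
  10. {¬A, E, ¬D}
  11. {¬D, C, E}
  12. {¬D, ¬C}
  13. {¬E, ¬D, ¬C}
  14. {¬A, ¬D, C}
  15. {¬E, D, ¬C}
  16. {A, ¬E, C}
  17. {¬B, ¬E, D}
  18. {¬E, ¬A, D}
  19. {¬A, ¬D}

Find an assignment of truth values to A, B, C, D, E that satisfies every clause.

A = False, B = False, C = False, D = False, E = False

Check each clause:
  1. {E, ¬D} — ¬D is true.
  2. {¬B, ¬E} — ¬E is true.
  3. {¬E, ¬A} — ¬E is true.
  4. {¬C, B, ¬A} — ¬C is true.
  5. {¬E, B} — ¬E is true.
  6. {E, ¬B, ¬C} — ¬C is true.
  7. {¬B, ¬C} — ¬C is true.
  8. {¬A, ¬B, ¬D} — ¬D is true.
  9. {D, ¬C} — ¬C is true.
  10. {E, ¬D, ¬A} — ¬D is true.
  11. {C, E, ¬D} — ¬D is true.
  12. {¬C, ¬D} — ¬D is true.
  13. {¬E, ¬D, ¬C} — ¬E is true.
  14. {¬A, ¬D, C} — ¬D is true.
  15. {¬C, ¬E, D} — ¬E is true.
  16. {¬E, C, A} — ¬E is true.
  17. {¬E, ¬B, D} — ¬E is true.
  18. {¬E, D, ¬A} — ¬E is true.
  19. {¬A, ¬D} — ¬D is true.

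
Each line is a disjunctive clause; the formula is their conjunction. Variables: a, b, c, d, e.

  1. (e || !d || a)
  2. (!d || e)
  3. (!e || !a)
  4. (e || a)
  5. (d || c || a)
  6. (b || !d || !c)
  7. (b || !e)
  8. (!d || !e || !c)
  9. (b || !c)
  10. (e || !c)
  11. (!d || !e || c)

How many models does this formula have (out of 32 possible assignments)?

3

The models are:
  a=F b=T c=T d=F e=T
  a=T b=F c=F d=F e=F
  a=T b=T c=F d=F e=F
Count: 3.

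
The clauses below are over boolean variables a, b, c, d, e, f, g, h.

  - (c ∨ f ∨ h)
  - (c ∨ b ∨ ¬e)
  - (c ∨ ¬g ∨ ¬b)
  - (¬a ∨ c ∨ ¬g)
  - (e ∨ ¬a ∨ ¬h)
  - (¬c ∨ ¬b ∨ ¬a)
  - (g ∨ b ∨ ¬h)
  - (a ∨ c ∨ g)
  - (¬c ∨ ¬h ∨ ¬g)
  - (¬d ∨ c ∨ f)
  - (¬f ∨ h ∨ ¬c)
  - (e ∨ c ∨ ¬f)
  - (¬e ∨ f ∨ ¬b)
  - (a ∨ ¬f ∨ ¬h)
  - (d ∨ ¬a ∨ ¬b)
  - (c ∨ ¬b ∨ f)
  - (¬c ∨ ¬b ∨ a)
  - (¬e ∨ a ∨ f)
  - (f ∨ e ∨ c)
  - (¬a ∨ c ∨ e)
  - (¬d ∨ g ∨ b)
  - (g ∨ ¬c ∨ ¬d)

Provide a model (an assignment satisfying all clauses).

a=T  b=F  c=T  d=F  e=F  f=F  g=F  h=F

Try a = True.
For the remaining variables, b = False, c = True, d = False, e = False, f = False, g = False, h = False works.
Every clause has at least one true literal under this assignment.
Check each clause:
  1. (f ∨ h ∨ c) — c is true.
  2. (b ∨ ¬e ∨ c) — c is true.
  3. (¬g ∨ ¬b ∨ c) — ¬g is true.
  4. (c ∨ ¬a ∨ ¬g) — ¬g is true.
  5. (¬a ∨ e ∨ ¬h) — ¬h is true.
  6. (¬a ∨ ¬c ∨ ¬b) — ¬b is true.
  7. (b ∨ g ∨ ¬h) — ¬h is true.
  8. (g ∨ a ∨ c) — a is true.
  9. (¬h ∨ ¬c ∨ ¬g) — ¬h is true.
  10. (c ∨ f ∨ ¬d) — c is true.
  11. (¬f ∨ h ∨ ¬c) — ¬f is true.
  12. (e ∨ c ∨ ¬f) — ¬f is true.
  13. (¬e ∨ ¬b ∨ f) — ¬e is true.
  14. (a ∨ ¬h ∨ ¬f) — ¬h is true.
  15. (¬a ∨ ¬b ∨ d) — ¬b is true.
  16. (f ∨ c ∨ ¬b) — c is true.
  17. (¬c ∨ a ∨ ¬b) — a is true.
  18. (¬e ∨ a ∨ f) — a is true.
  19. (e ∨ f ∨ c) — c is true.
  20. (e ∨ ¬a ∨ c) — c is true.
  21. (b ∨ ¬d ∨ g) — ¬d is true.
  22. (¬d ∨ ¬c ∨ g) — ¬d is true.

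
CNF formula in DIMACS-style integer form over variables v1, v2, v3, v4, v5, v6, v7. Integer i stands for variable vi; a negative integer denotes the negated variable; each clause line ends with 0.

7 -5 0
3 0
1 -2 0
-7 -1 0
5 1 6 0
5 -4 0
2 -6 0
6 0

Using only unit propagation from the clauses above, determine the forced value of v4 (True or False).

False

Unit clause (v3) sets v3 = True.
(v6) stands alone — v6 = True.
In (v2 ∨ ¬v6), ¬v6 is now false; v2 must hold, so v2 = True.
(v1 ∨ ¬v2) with v2 = True leaves only v1, so v1 = True.
(¬v1 ∨ ¬v7) with v1 = True leaves only ¬v7, so v7 = False.
In (¬v5 ∨ v7), v7 is now false; ¬v5 must hold, so v5 = False.
From (v5 ∨ ¬v4) and v5 = False: v4 = False.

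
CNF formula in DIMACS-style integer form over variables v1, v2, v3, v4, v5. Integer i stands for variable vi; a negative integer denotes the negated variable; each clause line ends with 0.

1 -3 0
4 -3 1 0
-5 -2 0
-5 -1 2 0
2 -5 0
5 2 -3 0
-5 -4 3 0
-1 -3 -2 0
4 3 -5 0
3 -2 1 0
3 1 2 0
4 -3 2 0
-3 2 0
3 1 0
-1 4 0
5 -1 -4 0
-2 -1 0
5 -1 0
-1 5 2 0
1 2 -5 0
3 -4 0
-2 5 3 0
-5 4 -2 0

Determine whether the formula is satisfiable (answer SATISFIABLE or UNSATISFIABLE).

UNSATISFIABLE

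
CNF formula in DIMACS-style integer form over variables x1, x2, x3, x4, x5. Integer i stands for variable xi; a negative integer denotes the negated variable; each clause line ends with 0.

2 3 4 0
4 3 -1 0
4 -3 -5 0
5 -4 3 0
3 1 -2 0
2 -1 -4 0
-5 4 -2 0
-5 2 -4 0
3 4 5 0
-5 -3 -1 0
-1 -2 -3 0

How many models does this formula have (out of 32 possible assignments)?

7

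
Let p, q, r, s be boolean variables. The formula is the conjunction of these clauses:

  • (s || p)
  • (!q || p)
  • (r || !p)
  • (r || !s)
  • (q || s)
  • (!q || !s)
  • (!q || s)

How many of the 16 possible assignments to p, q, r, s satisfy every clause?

The models are:
  p=F q=F r=T s=T
  p=T q=F r=T s=T
Count: 2.

2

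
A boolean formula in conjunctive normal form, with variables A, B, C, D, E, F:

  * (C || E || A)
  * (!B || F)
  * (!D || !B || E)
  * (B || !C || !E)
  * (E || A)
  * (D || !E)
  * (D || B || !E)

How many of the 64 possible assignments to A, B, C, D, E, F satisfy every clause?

18

Case analysis on E and B:
  E=1, B=1: remaining (A,C,D,F) ∈ {(0,0,1,1); (0,1,1,1); (1,0,1,1); (1,1,1,1)} — 4.
  E=1, B=0: remaining (A,C,D,F) ∈ {(0,0,1,0); (0,0,1,1); (1,0,1,0); (1,0,1,1)} — 4.
  E=0, B=1: remaining (A,C,D,F) ∈ {(1,0,0,1); (1,1,0,1)} — 2.
  E=0, B=0: forces A=1; C, D, F free → 2^3 = 8.
Total: 4 + 4 + 2 + 8 = 18.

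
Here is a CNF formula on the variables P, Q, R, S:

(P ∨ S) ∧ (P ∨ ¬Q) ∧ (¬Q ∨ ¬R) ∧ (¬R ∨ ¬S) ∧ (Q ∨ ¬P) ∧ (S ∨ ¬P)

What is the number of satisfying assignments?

Satisfying assignments:
  P=0 Q=0 R=0 S=1
  P=1 Q=1 R=0 S=1
Count: 2.

2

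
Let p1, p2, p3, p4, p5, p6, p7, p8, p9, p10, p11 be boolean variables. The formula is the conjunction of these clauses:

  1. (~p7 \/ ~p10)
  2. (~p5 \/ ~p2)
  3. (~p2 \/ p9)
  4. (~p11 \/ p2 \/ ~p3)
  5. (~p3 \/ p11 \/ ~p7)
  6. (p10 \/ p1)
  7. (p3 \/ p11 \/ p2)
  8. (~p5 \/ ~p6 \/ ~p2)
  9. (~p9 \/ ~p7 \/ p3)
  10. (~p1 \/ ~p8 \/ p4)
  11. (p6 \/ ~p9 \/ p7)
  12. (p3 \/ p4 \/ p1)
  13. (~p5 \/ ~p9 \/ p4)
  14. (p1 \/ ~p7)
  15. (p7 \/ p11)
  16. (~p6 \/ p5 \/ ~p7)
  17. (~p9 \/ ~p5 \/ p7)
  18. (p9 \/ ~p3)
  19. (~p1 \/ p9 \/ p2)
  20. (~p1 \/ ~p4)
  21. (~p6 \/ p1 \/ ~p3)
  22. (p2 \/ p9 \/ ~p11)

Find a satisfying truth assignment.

p1=T, p2=T, p3=F, p4=F, p5=F, p6=T, p7=F, p8=F, p9=T, p10=T, p11=T

Check each clause:
  1. (~p7 \/ ~p10) — ~p7 is true.
  2. (~p2 \/ ~p5) — ~p5 is true.
  3. (p9 \/ ~p2) — p9 is true.
  4. (~p3 \/ p2 \/ ~p11) — p2 is true.
  5. (~p7 \/ ~p3 \/ p11) — ~p7 is true.
  6. (p10 \/ p1) — p1 is true.
  7. (p11 \/ p2 \/ p3) — p2 is true.
  8. (~p5 \/ ~p6 \/ ~p2) — ~p5 is true.
  9. (~p7 \/ p3 \/ ~p9) — ~p7 is true.
  10. (~p1 \/ p4 \/ ~p8) — ~p8 is true.
  11. (p6 \/ p7 \/ ~p9) — p6 is true.
  12. (p1 \/ p4 \/ p3) — p1 is true.
  13. (~p9 \/ p4 \/ ~p5) — ~p5 is true.
  14. (p1 \/ ~p7) — ~p7 is true.
  15. (p11 \/ p7) — p11 is true.
  16. (~p7 \/ p5 \/ ~p6) — ~p7 is true.
  17. (~p9 \/ ~p5 \/ p7) — ~p5 is true.
  18. (p9 \/ ~p3) — p9 is true.
  19. (p2 \/ ~p1 \/ p9) — p9 is true.
  20. (~p4 \/ ~p1) — ~p4 is true.
  21. (~p6 \/ ~p3 \/ p1) — p1 is true.
  22. (p2 \/ p9 \/ ~p11) — p9 is true.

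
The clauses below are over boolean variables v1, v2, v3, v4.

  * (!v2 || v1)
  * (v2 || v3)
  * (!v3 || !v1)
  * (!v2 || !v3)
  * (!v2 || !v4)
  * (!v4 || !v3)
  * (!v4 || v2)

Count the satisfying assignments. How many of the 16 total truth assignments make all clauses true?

2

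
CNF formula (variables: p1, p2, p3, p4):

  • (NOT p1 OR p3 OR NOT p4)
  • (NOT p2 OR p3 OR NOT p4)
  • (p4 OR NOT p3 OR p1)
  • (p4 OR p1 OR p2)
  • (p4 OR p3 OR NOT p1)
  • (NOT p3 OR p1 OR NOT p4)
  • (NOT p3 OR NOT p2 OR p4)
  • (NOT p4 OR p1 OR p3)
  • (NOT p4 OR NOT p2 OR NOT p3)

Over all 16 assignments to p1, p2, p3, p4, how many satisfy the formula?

Satisfying assignments:
  p1=F p2=T p3=F p4=F
  p1=T p2=F p3=T p4=F
  p1=T p2=F p3=T p4=T
Count: 3.

3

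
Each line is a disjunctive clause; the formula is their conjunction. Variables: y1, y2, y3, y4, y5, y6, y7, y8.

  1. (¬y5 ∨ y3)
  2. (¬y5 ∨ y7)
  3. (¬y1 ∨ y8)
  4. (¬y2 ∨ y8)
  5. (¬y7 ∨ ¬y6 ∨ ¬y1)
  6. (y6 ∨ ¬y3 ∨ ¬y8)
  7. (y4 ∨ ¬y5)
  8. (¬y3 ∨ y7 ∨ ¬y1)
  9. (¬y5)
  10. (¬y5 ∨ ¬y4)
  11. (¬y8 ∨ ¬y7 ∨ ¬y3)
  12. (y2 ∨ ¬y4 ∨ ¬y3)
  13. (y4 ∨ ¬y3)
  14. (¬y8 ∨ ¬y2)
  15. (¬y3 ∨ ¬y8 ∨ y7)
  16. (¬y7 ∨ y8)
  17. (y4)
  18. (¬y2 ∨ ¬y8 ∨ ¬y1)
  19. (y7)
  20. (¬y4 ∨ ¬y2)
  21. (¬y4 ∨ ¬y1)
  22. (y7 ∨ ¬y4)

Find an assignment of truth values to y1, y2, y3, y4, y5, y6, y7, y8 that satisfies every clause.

y1 = False  y2 = False  y3 = False  y4 = True  y5 = False  y6 = True  y7 = True  y8 = True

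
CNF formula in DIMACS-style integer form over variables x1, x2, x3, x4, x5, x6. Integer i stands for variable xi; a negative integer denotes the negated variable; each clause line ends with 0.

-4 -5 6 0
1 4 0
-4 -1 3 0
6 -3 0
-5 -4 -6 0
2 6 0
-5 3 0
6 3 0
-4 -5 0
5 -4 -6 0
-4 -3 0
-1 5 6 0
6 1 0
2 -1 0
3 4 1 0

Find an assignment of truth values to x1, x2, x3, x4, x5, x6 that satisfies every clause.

x1 = 1, x2 = 1, x3 = 1, x4 = 0, x5 = 0, x6 = 1

Check each clause:
  1. (¬x4 ∨ ¬x5 ∨ x6) — ¬x5 is true.
  2. (x1 ∨ x4) — x1 is true.
  3. (¬x1 ∨ x3 ∨ ¬x4) — x3 is true.
  4. (¬x3 ∨ x6) — x6 is true.
  5. (¬x4 ∨ ¬x5 ∨ ¬x6) — ¬x5 is true.
  6. (x2 ∨ x6) — x2 is true.
  7. (¬x5 ∨ x3) — x3 is true.
  8. (x6 ∨ x3) — x3 is true.
  9. (¬x5 ∨ ¬x4) — ¬x5 is true.
  10. (x5 ∨ ¬x6 ∨ ¬x4) — ¬x4 is true.
  11. (¬x3 ∨ ¬x4) — ¬x4 is true.
  12. (x6 ∨ x5 ∨ ¬x1) — x6 is true.
  13. (x6 ∨ x1) — x1 is true.
  14. (¬x1 ∨ x2) — x2 is true.
  15. (x3 ∨ x4 ∨ x1) — x1 is true.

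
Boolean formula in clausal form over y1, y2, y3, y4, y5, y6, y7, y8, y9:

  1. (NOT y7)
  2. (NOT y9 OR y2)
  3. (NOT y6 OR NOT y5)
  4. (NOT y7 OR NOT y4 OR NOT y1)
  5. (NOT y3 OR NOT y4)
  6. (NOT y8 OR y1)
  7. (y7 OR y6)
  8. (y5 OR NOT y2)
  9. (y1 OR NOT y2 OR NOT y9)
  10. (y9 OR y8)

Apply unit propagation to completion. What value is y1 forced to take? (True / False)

(NOT y7) stands alone — y7 = False.
(y7 OR y6): since y7 = False, the clause reduces to (y6). y6 = True.
In (NOT y5 OR NOT y6), NOT y6 is now false; NOT y5 must hold, so y5 = False.
(y5 OR NOT y2) with y5 = False leaves only NOT y2, so y2 = False.
In (NOT y9 OR y2), y2 is now false; NOT y9 must hold, so y9 = False.
From (y8 OR y9) and y9 = False: y8 = True.
(NOT y8 OR y1): since y8 = True, the clause reduces to (y1). y1 = True.

True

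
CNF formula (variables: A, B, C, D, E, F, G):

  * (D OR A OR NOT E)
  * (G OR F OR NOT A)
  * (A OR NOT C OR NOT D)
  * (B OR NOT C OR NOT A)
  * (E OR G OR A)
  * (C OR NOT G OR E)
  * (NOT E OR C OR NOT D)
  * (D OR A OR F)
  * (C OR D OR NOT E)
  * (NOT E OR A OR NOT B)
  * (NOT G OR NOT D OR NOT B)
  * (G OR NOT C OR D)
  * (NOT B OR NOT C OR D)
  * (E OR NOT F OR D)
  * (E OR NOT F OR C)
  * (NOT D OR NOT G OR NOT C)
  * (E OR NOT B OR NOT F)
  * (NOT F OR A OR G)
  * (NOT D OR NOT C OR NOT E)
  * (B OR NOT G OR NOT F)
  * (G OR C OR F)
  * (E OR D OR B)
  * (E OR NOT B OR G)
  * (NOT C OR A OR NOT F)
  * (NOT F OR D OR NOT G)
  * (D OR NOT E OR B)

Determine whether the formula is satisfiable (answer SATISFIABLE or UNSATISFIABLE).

UNSATISFIABLE

D = True:
  C = True:
    propagation gives A=True, B=True, G=False, F=True; an empty clause results — contradiction.
  C = False:
    propagation gives E=False, G=False, A=True, F=True; an empty clause results — contradiction.
D = False:
  E = True:
    propagation gives A=True, C=True, B=True; an empty clause results — contradiction.
  E = False:
    propagation gives F=False, A=True, G=True, C=True; an empty clause results — contradiction.
Every branch closes, so no satisfying assignment exists.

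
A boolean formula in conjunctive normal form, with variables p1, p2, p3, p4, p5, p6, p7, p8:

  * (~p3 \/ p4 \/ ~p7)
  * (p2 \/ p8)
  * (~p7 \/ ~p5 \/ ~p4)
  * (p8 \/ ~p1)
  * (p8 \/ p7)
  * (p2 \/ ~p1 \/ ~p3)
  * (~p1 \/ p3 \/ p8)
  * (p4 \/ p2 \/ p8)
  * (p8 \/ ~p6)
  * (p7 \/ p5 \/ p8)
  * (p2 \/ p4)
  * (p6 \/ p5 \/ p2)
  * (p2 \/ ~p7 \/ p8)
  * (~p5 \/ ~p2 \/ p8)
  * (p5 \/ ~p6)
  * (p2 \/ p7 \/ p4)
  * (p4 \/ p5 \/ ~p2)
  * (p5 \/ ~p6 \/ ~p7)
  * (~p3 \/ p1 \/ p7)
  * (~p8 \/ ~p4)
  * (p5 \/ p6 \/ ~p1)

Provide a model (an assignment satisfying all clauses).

p1=1  p2=1  p3=1  p4=0  p5=1  p6=0  p7=0  p8=1

Branch on p1: take p1 = True.
  then p8 is forced to True.
  then p4 is forced to False.
  then p2 is forced to True.
  then p5 is forced to True.
The remaining clauses are satisfied by p3 = True, p6 = False, p7 = False.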